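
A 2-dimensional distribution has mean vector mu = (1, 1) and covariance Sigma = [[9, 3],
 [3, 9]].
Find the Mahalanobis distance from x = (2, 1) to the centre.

Step 1 — centre the observation: (x - mu) = (1, 0).

Step 2 — invert Sigma. det(Sigma) = 9·9 - (3)² = 72.
  Sigma^{-1} = (1/det) · [[d, -b], [-b, a]] = [[0.125, -0.0417],
 [-0.0417, 0.125]].

Step 3 — form the quadratic (x - mu)^T · Sigma^{-1} · (x - mu):
  Sigma^{-1} · (x - mu) = (0.125, -0.0417).
  (x - mu)^T · [Sigma^{-1} · (x - mu)] = (1)·(0.125) + (0)·(-0.0417) = 0.125.

Step 4 — take square root: d = √(0.125) ≈ 0.3536.

d(x, mu) = √(0.125) ≈ 0.3536


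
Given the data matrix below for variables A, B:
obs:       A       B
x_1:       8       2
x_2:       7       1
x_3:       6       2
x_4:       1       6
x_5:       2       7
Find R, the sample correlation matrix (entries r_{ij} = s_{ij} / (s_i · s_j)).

Step 1 — column means:
  mean(A) = (8 + 7 + 6 + 1 + 2) / 5 = 24/5 = 4.8
  mean(B) = (2 + 1 + 2 + 6 + 7) / 5 = 18/5 = 3.6

Step 2 — sample variances and covariances s[i,j] = (1/(n-1)) · Σ_k (x_{k,i} - mean_i) · (x_{k,j} - mean_j), with n-1 = 4:
  s[A,A] = ((3.2)·(3.2) + (2.2)·(2.2) + (1.2)·(1.2) + (-3.8)·(-3.8) + (-2.8)·(-2.8)) / 4 = 38.8/4 = 9.7
  s[A,B] = ((3.2)·(-1.6) + (2.2)·(-2.6) + (1.2)·(-1.6) + (-3.8)·(2.4) + (-2.8)·(3.4)) / 4 = -31.4/4 = -7.85
  s[B,B] = ((-1.6)·(-1.6) + (-2.6)·(-2.6) + (-1.6)·(-1.6) + (2.4)·(2.4) + (3.4)·(3.4)) / 4 = 29.2/4 = 7.3
  Sample standard deviations s_i = √(s[i,i]):
  s(A) = √(9.7) = 3.1145
  s(B) = √(7.3) = 2.7019

Step 3 — r_{ij} = s_{ij} / (s_i · s_j):
  r[A,A] = 1 (diagonal).
  r[A,B] = -7.85 / (3.1145 · 2.7019) = -7.85 / 8.4149 = -0.9329
  r[B,B] = 1 (diagonal).

R is symmetric with unit diagonal. Assembling:

R = [[1, -0.9329],
 [-0.9329, 1]]


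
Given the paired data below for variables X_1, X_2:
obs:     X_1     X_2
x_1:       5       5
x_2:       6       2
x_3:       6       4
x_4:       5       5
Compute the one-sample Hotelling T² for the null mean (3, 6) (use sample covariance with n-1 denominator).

Step 1 — sample mean vector:
  mean(X_1) = (5 + 6 + 6 + 5) / 4 = 22/4 = 5.5
  mean(X_2) = (5 + 2 + 4 + 5) / 4 = 16/4 = 4
  x̄ = (5.5, 4),  deviation x̄ - mu_0 = (5.5, 4) - (3, 6) = (2.5, -2).

Step 2 — sample covariance matrix, S[i,j] = (1/(n-1)) · Σ_k (x_{k,i} - mean_i) · (x_{k,j} - mean_j), divisor n-1 = 3:
  S[X_1,X_1] = ((-0.5)·(-0.5) + (0.5)·(0.5) + (0.5)·(0.5) + (-0.5)·(-0.5)) / 3 = 1/3 = 0.3333
  S[X_1,X_2] = ((-0.5)·(1) + (0.5)·(-2) + (0.5)·(0) + (-0.5)·(1)) / 3 = -2/3 = -0.6667
  S[X_2,X_2] = ((1)·(1) + (-2)·(-2) + (0)·(0) + (1)·(1)) / 3 = 6/3 = 2
  S = [[0.3333, -0.6667],
 [-0.6667, 2]].

Step 3 — invert S. det(S) = 0.3333·2 - (-0.6667)² = 0.2222.
  S^{-1} = (1/det) · [[d, -b], [-b, a]] = [[9, 3],
 [3, 1.5]].

Step 4 — quadratic form (x̄ - mu_0)^T · S^{-1} · (x̄ - mu_0):
  S^{-1} · (x̄ - mu_0) = (16.5, 4.5),
  (x̄ - mu_0)^T · [...] = (2.5)·(16.5) + (-2)·(4.5) = 32.25.

Step 5 — scale by n: T² = 4 · 32.25 = 129.

T² ≈ 129


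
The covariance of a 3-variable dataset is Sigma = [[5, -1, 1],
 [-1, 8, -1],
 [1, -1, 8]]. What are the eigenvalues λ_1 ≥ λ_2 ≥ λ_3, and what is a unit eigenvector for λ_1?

Step 1 — characteristic polynomial p(λ) = det(λI - Sigma) = λ³ - tr·λ² + c_1·λ - det, where tr = trace, c_1 = sum of the principal 2×2 minors, det = det(Sigma):
  tr = 5 + 8 + 8 = 21,
  c_1 = (5·8 - (-1)²) + (5·8 - (1)²) + (8·8 - (-1)²) = 39 + 39 + 63 = 141,
  det = 5·(8·8 - (-1)²) - (-1)·((-1)·8 - (-1)·(1)) + (1)·((-1)·(-1) - 8·(1)) = 5·(63) - (-1)·(-7) + (1)·(-7) = 301.
  So p(λ) = λ³ - 21λ² + 141λ - 301.
Step 2 — look for an integer root (rational root theorem: any rational root is an integer divisor of 301). Testing λ = 7:
  p(7) = 343 - 1029 + 987 - 301 = 0  ✓
  Dividing out (λ - 7): p(λ) = (λ - 7)(λ² - 14λ + 43).
Step 3 — remaining eigenvalues from the quadratic λ² - 14λ + 43 = 0:
  Δ = 14² - 4·43 = 196 - 172 = 24,  λ = (14 ± √24)/2 = (14 ± 4.899)/2 ≈ 9.4495 or 4.5505.
  Sorted: λ_1 = 9.4495,  λ_2 = 7,  λ_3 = 4.5505  (check: sum = 21 = tr ✓).

Step 4 — unit eigenvector for λ_1 ≈ 9.4495: v spans the null space of (Sigma - λ_1 I), whose rows are
  r_1 = (-4.4495, -1, 1),  r_2 = (-1, -1.4495, -1),  r_3 = (1, -1, -1.4495).
  v is orthogonal to every row, so take v ∝ r_1 × r_2 = ((-1)·(-1) - (1)·(-1.4495), (1)·(-1) - (-4.4495)·(-1), (-4.4495)·(-1.4495) - (-1)·(-1)) ≈ (2.4495, -5.4495, 5.4495).
  Let u = (2.4495, -5.4495, 5.4495).
  ||u|| = √((2.4495)² + (-5.4495)² + (5.4495)²) = √(65.3939) ≈ 8.0866,  v_1 = u/||u|| ≈ (0.3029, -0.6739, 0.6739) (||v_1|| = 1).

λ_1 = 9.4495,  λ_2 = 7,  λ_3 = 4.5505;  v_1 ≈ (0.3029, -0.6739, 0.6739)


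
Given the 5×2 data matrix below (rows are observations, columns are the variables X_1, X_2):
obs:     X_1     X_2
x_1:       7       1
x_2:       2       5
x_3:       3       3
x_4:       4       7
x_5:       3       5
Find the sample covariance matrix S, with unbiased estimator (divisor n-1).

Step 1 — column means:
  mean(X_1) = (7 + 2 + 3 + 4 + 3) / 5 = 19/5 = 3.8
  mean(X_2) = (1 + 5 + 3 + 7 + 5) / 5 = 21/5 = 4.2

Step 2 — sample covariance S[i,j] = (1/(n-1)) · Σ_k (x_{k,i} - mean_i) · (x_{k,j} - mean_j), with n-1 = 4.
  S[X_1,X_1] = ((3.2)·(3.2) + (-1.8)·(-1.8) + (-0.8)·(-0.8) + (0.2)·(0.2) + (-0.8)·(-0.8)) / 4 = 14.8/4 = 3.7
  S[X_1,X_2] = ((3.2)·(-3.2) + (-1.8)·(0.8) + (-0.8)·(-1.2) + (0.2)·(2.8) + (-0.8)·(0.8)) / 4 = -10.8/4 = -2.7
  S[X_2,X_2] = ((-3.2)·(-3.2) + (0.8)·(0.8) + (-1.2)·(-1.2) + (2.8)·(2.8) + (0.8)·(0.8)) / 4 = 20.8/4 = 5.2

S is symmetric (S[j,i] = S[i,j]). Assembling:

S = [[3.7, -2.7],
 [-2.7, 5.2]]


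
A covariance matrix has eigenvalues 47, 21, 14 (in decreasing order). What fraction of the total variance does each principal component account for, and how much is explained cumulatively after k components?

Step 1 — total variance = trace(Sigma) = Σ λ_i = 47 + 21 + 14 = 82.

Step 2 — fraction explained by component i = λ_i / Σ λ:
  PC1: 47/82 = 0.5732
  PC2: 21/82 = 0.2561
  PC3: 14/82 = 0.1707

Step 3 — cumulative fraction after k components = (λ_1 + ... + λ_k) / Σ λ:
  k = 1: 47/82 = 0.5732
  k = 2: (47 + 21)/82 = 68/82 = 0.8293
  k = 3: (47 + 21 + 14)/82 = 82/82 = 1

Summary (fraction, with percent):

explained: PC1 0.5732 (57.32%), PC2 0.2561 (25.61%), PC3 0.1707 (17.07%);  cumulative: 0.5732, 0.8293, 1


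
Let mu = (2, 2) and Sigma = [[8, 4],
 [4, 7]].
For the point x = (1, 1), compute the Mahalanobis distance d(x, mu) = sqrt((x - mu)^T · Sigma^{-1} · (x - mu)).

Step 1 — centre the observation: (x - mu) = (-1, -1).

Step 2 — invert Sigma. det(Sigma) = 8·7 - (4)² = 40.
  Sigma^{-1} = (1/det) · [[d, -b], [-b, a]] = [[0.175, -0.1],
 [-0.1, 0.2]].

Step 3 — form the quadratic (x - mu)^T · Sigma^{-1} · (x - mu):
  Sigma^{-1} · (x - mu) = (-0.075, -0.1).
  (x - mu)^T · [Sigma^{-1} · (x - mu)] = (-1)·(-0.075) + (-1)·(-0.1) = 0.175.

Step 4 — take square root: d = √(0.175) ≈ 0.4183.

d(x, mu) = √(0.175) ≈ 0.4183


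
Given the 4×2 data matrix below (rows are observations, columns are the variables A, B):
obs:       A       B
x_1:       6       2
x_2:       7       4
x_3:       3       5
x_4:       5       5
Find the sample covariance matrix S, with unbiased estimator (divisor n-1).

Step 1 — column means:
  mean(A) = (6 + 7 + 3 + 5) / 4 = 21/4 = 5.25
  mean(B) = (2 + 4 + 5 + 5) / 4 = 16/4 = 4

Step 2 — sample covariance S[i,j] = (1/(n-1)) · Σ_k (x_{k,i} - mean_i) · (x_{k,j} - mean_j), with n-1 = 3.
  S[A,A] = ((0.75)·(0.75) + (1.75)·(1.75) + (-2.25)·(-2.25) + (-0.25)·(-0.25)) / 3 = 8.75/3 = 2.9167
  S[A,B] = ((0.75)·(-2) + (1.75)·(0) + (-2.25)·(1) + (-0.25)·(1)) / 3 = -4/3 = -1.3333
  S[B,B] = ((-2)·(-2) + (0)·(0) + (1)·(1) + (1)·(1)) / 3 = 6/3 = 2

S is symmetric (S[j,i] = S[i,j]). Assembling:

S = [[2.9167, -1.3333],
 [-1.3333, 2]]


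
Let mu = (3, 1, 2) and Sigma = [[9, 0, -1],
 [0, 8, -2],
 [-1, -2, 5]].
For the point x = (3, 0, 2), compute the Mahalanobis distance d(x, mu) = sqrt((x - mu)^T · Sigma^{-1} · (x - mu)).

Step 1 — centre the observation: (x - mu) = (0, -1, 0).

Step 2 — invert Sigma (cofactor / det for 3×3, or solve directly):
  Sigma^{-1} = [[0.1139, 0.0063, 0.0253],
 [0.0063, 0.1392, 0.057],
 [0.0253, 0.057, 0.2278]].

Step 3 — form the quadratic (x - mu)^T · Sigma^{-1} · (x - mu):
  Sigma^{-1} · (x - mu) = (-0.0063, -0.1392, -0.057).
  (x - mu)^T · [Sigma^{-1} · (x - mu)] = (0)·(-0.0063) + (-1)·(-0.1392) + (0)·(-0.057) = 0.1392.

Step 4 — take square root: d = √(0.1392) ≈ 0.3731.

d(x, mu) = √(0.1392) ≈ 0.3731


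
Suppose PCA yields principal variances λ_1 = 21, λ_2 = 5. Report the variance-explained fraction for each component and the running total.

Step 1 — total variance = trace(Sigma) = Σ λ_i = 21 + 5 = 26.

Step 2 — fraction explained by component i = λ_i / Σ λ:
  PC1: 21/26 = 0.8077
  PC2: 5/26 = 0.1923

Step 3 — cumulative fraction after k components = (λ_1 + ... + λ_k) / Σ λ:
  k = 1: 21/26 = 0.8077
  k = 2: (21 + 5)/26 = 26/26 = 1

Summary (fraction, with percent):

explained: PC1 0.8077 (80.77%), PC2 0.1923 (19.23%);  cumulative: 0.8077, 1


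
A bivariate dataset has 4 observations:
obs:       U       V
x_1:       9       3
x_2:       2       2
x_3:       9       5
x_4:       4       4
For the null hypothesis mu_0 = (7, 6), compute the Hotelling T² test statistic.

Step 1 — sample mean vector:
  mean(U) = (9 + 2 + 9 + 4) / 4 = 24/4 = 6
  mean(V) = (3 + 2 + 5 + 4) / 4 = 14/4 = 3.5
  x̄ = (6, 3.5),  deviation x̄ - mu_0 = (6, 3.5) - (7, 6) = (-1, -2.5).

Step 2 — sample covariance matrix, S[i,j] = (1/(n-1)) · Σ_k (x_{k,i} - mean_i) · (x_{k,j} - mean_j), divisor n-1 = 3:
  S[U,U] = ((3)·(3) + (-4)·(-4) + (3)·(3) + (-2)·(-2)) / 3 = 38/3 = 12.6667
  S[U,V] = ((3)·(-0.5) + (-4)·(-1.5) + (3)·(1.5) + (-2)·(0.5)) / 3 = 8/3 = 2.6667
  S[V,V] = ((-0.5)·(-0.5) + (-1.5)·(-1.5) + (1.5)·(1.5) + (0.5)·(0.5)) / 3 = 5/3 = 1.6667
  S = [[12.6667, 2.6667],
 [2.6667, 1.6667]].

Step 3 — invert S. det(S) = 12.6667·1.6667 - (2.6667)² = 14.
  S^{-1} = (1/det) · [[d, -b], [-b, a]] = [[0.119, -0.1905],
 [-0.1905, 0.9048]].

Step 4 — quadratic form (x̄ - mu_0)^T · S^{-1} · (x̄ - mu_0):
  S^{-1} · (x̄ - mu_0) = (0.3571, -2.0714),
  (x̄ - mu_0)^T · [...] = (-1)·(0.3571) + (-2.5)·(-2.0714) = 4.8214.

Step 5 — scale by n: T² = 4 · 4.8214 = 19.2857.

T² ≈ 19.2857


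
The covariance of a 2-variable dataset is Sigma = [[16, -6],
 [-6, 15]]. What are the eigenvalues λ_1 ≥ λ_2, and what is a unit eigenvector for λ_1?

Step 1 — characteristic polynomial of 2×2 Sigma:
  det(Sigma - λI) = λ² - trace · λ + det = 0.
  trace = 16 + 15 = 31, det = 16·15 - (-6)² = 204.
Step 2 — discriminant:
  Δ = trace² - 4·det = 961 - 816 = 145.
Step 3 — eigenvalues:
  λ = (trace ± √Δ)/2 = (31 ± 12.0416)/2,
  λ_1 = 21.5208,  λ_2 = 9.4792.

Step 4 — unit eigenvector for λ_1: solve (Sigma - λ_1 I)v = 0. First row:
  (16 - 21.5208)·v_x + (-6)·v_y = 0, i.e. (-5.5208)·v_x + (-6)·v_y = 0,
  so v ∝ (b, λ_1 - a) = (-6, 5.5208); multiply by -1 so the first entry is positive: u = (6, -5.5208).
  ||u|| = √((6)² + (-5.5208)²) = √(66.4792) ≈ 8.1535,
  v_1 = u/||u|| ≈ (0.7359, -0.6771) (||v_1|| = 1).

λ_1 = 21.5208,  λ_2 = 9.4792;  v_1 ≈ (0.7359, -0.6771)


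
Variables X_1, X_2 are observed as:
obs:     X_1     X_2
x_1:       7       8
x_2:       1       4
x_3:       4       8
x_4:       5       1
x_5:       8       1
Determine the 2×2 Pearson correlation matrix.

Step 1 — column means:
  mean(X_1) = (7 + 1 + 4 + 5 + 8) / 5 = 25/5 = 5
  mean(X_2) = (8 + 4 + 8 + 1 + 1) / 5 = 22/5 = 4.4

Step 2 — sample variances and covariances s[i,j] = (1/(n-1)) · Σ_k (x_{k,i} - mean_i) · (x_{k,j} - mean_j), with n-1 = 4:
  s[X_1,X_1] = ((2)·(2) + (-4)·(-4) + (-1)·(-1) + (0)·(0) + (3)·(3)) / 4 = 30/4 = 7.5
  s[X_1,X_2] = ((2)·(3.6) + (-4)·(-0.4) + (-1)·(3.6) + (0)·(-3.4) + (3)·(-3.4)) / 4 = -5/4 = -1.25
  s[X_2,X_2] = ((3.6)·(3.6) + (-0.4)·(-0.4) + (3.6)·(3.6) + (-3.4)·(-3.4) + (-3.4)·(-3.4)) / 4 = 49.2/4 = 12.3
  Sample standard deviations s_i = √(s[i,i]):
  s(X_1) = √(7.5) = 2.7386
  s(X_2) = √(12.3) = 3.5071

Step 3 — r_{ij} = s_{ij} / (s_i · s_j):
  r[X_1,X_1] = 1 (diagonal).
  r[X_1,X_2] = -1.25 / (2.7386 · 3.5071) = -1.25 / 9.6047 = -0.1301
  r[X_2,X_2] = 1 (diagonal).

R is symmetric with unit diagonal. Assembling:

R = [[1, -0.1301],
 [-0.1301, 1]]


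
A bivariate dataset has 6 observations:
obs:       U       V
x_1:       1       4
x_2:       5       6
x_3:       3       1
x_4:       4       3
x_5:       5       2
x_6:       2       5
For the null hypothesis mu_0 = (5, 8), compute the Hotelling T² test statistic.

Step 1 — sample mean vector:
  mean(U) = (1 + 5 + 3 + 4 + 5 + 2) / 6 = 20/6 = 3.3333
  mean(V) = (4 + 6 + 1 + 3 + 2 + 5) / 6 = 21/6 = 3.5
  x̄ = (3.3333, 3.5),  deviation x̄ - mu_0 = (3.3333, 3.5) - (5, 8) = (-1.6667, -4.5).

Step 2 — sample covariance matrix, S[i,j] = (1/(n-1)) · Σ_k (x_{k,i} - mean_i) · (x_{k,j} - mean_j), divisor n-1 = 5:
  S[U,U] = ((-2.3333)·(-2.3333) + (1.6667)·(1.6667) + (-0.3333)·(-0.3333) + (0.6667)·(0.6667) + (1.6667)·(1.6667) + (-1.3333)·(-1.3333)) / 5 = 13.3333/5 = 2.6667
  S[U,V] = ((-2.3333)·(0.5) + (1.6667)·(2.5) + (-0.3333)·(-2.5) + (0.6667)·(-0.5) + (1.6667)·(-1.5) + (-1.3333)·(1.5)) / 5 = -1/5 = -0.2
  S[V,V] = ((0.5)·(0.5) + (2.5)·(2.5) + (-2.5)·(-2.5) + (-0.5)·(-0.5) + (-1.5)·(-1.5) + (1.5)·(1.5)) / 5 = 17.5/5 = 3.5
  S = [[2.6667, -0.2],
 [-0.2, 3.5]].

Step 3 — invert S. det(S) = 2.6667·3.5 - (-0.2)² = 9.2933.
  S^{-1} = (1/det) · [[d, -b], [-b, a]] = [[0.3766, 0.0215],
 [0.0215, 0.2869]].

Step 4 — quadratic form (x̄ - mu_0)^T · S^{-1} · (x̄ - mu_0):
  S^{-1} · (x̄ - mu_0) = (-0.7245, -1.3271),
  (x̄ - mu_0)^T · [...] = (-1.6667)·(-0.7245) + (-4.5)·(-1.3271) = 7.1796.

Step 5 — scale by n: T² = 6 · 7.1796 = 43.0775.

T² ≈ 43.0775


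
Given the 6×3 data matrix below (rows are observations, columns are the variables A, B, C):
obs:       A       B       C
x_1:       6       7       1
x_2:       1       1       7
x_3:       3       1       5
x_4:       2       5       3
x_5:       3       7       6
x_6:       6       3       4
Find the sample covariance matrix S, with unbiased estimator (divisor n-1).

Step 1 — column means:
  mean(A) = (6 + 1 + 3 + 2 + 3 + 6) / 6 = 21/6 = 3.5
  mean(B) = (7 + 1 + 1 + 5 + 7 + 3) / 6 = 24/6 = 4
  mean(C) = (1 + 7 + 5 + 3 + 6 + 4) / 6 = 26/6 = 4.3333

Step 2 — sample covariance S[i,j] = (1/(n-1)) · Σ_k (x_{k,i} - mean_i) · (x_{k,j} - mean_j), with n-1 = 5.
  S[A,A] = ((2.5)·(2.5) + (-2.5)·(-2.5) + (-0.5)·(-0.5) + (-1.5)·(-1.5) + (-0.5)·(-0.5) + (2.5)·(2.5)) / 5 = 21.5/5 = 4.3
  S[A,B] = ((2.5)·(3) + (-2.5)·(-3) + (-0.5)·(-3) + (-1.5)·(1) + (-0.5)·(3) + (2.5)·(-1)) / 5 = 11/5 = 2.2
  S[A,C] = ((2.5)·(-3.3333) + (-2.5)·(2.6667) + (-0.5)·(0.6667) + (-1.5)·(-1.3333) + (-0.5)·(1.6667) + (2.5)·(-0.3333)) / 5 = -15/5 = -3
  S[B,B] = ((3)·(3) + (-3)·(-3) + (-3)·(-3) + (1)·(1) + (3)·(3) + (-1)·(-1)) / 5 = 38/5 = 7.6
  S[B,C] = ((3)·(-3.3333) + (-3)·(2.6667) + (-3)·(0.6667) + (1)·(-1.3333) + (3)·(1.6667) + (-1)·(-0.3333)) / 5 = -16/5 = -3.2
  S[C,C] = ((-3.3333)·(-3.3333) + (2.6667)·(2.6667) + (0.6667)·(0.6667) + (-1.3333)·(-1.3333) + (1.6667)·(1.6667) + (-0.3333)·(-0.3333)) / 5 = 23.3333/5 = 4.6667

S is symmetric (S[j,i] = S[i,j]). Assembling:

S = [[4.3, 2.2, -3],
 [2.2, 7.6, -3.2],
 [-3, -3.2, 4.6667]]


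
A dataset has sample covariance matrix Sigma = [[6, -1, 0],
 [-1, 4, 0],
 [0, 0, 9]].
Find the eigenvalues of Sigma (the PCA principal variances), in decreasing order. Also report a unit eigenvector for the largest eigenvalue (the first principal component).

Step 1 — characteristic polynomial p(λ) = det(λI - Sigma) = λ³ - tr·λ² + c_1·λ - det, where tr = trace, c_1 = sum of the principal 2×2 minors, det = det(Sigma):
  tr = 6 + 4 + 9 = 19,
  c_1 = (6·4 - (-1)²) + (6·9 - (0)²) + (4·9 - (0)²) = 23 + 54 + 36 = 113,
  det = 6·(4·9 - (0)²) - (-1)·((-1)·9 - (0)·(0)) + (0)·((-1)·(0) - 4·(0)) = 6·(36) - (-1)·(-9) + (0)·(0) = 207.
  So p(λ) = λ³ - 19λ² + 113λ - 207.
Step 2 — look for an integer root (rational root theorem: any rational root is an integer divisor of 207). Testing λ = 9:
  p(9) = 729 - 1539 + 1017 - 207 = 0  ✓
  Dividing out (λ - 9): p(λ) = (λ - 9)(λ² - 10λ + 23).
Step 3 — remaining eigenvalues from the quadratic λ² - 10λ + 23 = 0:
  Δ = 10² - 4·23 = 100 - 92 = 8,  λ = (10 ± √8)/2 = (10 ± 2.8284)/2 ≈ 6.4142 or 3.5858.
  Sorted: λ_1 = 9,  λ_2 = 6.4142,  λ_3 = 3.5858  (check: sum = 19 = tr ✓).

Step 4 — unit eigenvector for λ_1 = 9: v spans the null space of (Sigma - λ_1 I), whose rows are
  r_1 = (-3, -1, 0),  r_2 = (-1, -5, 0),  r_3 = (0, 0, 0).
  v is orthogonal to every row, so take v ∝ r_1 × r_2 = ((-1)·(0) - (0)·(-5), (0)·(-1) - (-3)·(0), (-3)·(-5) - (-1)·(-1)) = (0, 0, 14).
  Rescale (divide by 14): u = (0, 0, 1).
  ||u|| = √((0)² + (0)² + (1)²) = √(1) = 1,  v_1 = u/||u|| ≈ (0, 0, 1) (||v_1|| = 1).

λ_1 = 9,  λ_2 = 6.4142,  λ_3 = 3.5858;  v_1 ≈ (0, 0, 1)


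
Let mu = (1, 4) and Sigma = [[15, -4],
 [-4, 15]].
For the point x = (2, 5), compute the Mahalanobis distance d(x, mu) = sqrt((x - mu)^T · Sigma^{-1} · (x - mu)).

Step 1 — centre the observation: (x - mu) = (1, 1).

Step 2 — invert Sigma. det(Sigma) = 15·15 - (-4)² = 209.
  Sigma^{-1} = (1/det) · [[d, -b], [-b, a]] = [[0.0718, 0.0191],
 [0.0191, 0.0718]].

Step 3 — form the quadratic (x - mu)^T · Sigma^{-1} · (x - mu):
  Sigma^{-1} · (x - mu) = (0.0909, 0.0909).
  (x - mu)^T · [Sigma^{-1} · (x - mu)] = (1)·(0.0909) + (1)·(0.0909) = 0.1818.

Step 4 — take square root: d = √(0.1818) ≈ 0.4264.

d(x, mu) = √(0.1818) ≈ 0.4264


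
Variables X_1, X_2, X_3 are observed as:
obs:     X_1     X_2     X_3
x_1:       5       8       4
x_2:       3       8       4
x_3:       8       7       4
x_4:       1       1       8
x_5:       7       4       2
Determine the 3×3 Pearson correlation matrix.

Step 1 — column means:
  mean(X_1) = (5 + 3 + 8 + 1 + 7) / 5 = 24/5 = 4.8
  mean(X_2) = (8 + 8 + 7 + 1 + 4) / 5 = 28/5 = 5.6
  mean(X_3) = (4 + 4 + 4 + 8 + 2) / 5 = 22/5 = 4.4

Step 2 — sample variances and covariances s[i,j] = (1/(n-1)) · Σ_k (x_{k,i} - mean_i) · (x_{k,j} - mean_j), with n-1 = 4:
  s[X_1,X_1] = ((0.2)·(0.2) + (-1.8)·(-1.8) + (3.2)·(3.2) + (-3.8)·(-3.8) + (2.2)·(2.2)) / 4 = 32.8/4 = 8.2
  s[X_1,X_2] = ((0.2)·(2.4) + (-1.8)·(2.4) + (3.2)·(1.4) + (-3.8)·(-4.6) + (2.2)·(-1.6)) / 4 = 14.6/4 = 3.65
  s[X_1,X_3] = ((0.2)·(-0.4) + (-1.8)·(-0.4) + (3.2)·(-0.4) + (-3.8)·(3.6) + (2.2)·(-2.4)) / 4 = -19.6/4 = -4.9
  s[X_2,X_2] = ((2.4)·(2.4) + (2.4)·(2.4) + (1.4)·(1.4) + (-4.6)·(-4.6) + (-1.6)·(-1.6)) / 4 = 37.2/4 = 9.3
  s[X_2,X_3] = ((2.4)·(-0.4) + (2.4)·(-0.4) + (1.4)·(-0.4) + (-4.6)·(3.6) + (-1.6)·(-2.4)) / 4 = -15.2/4 = -3.8
  s[X_3,X_3] = ((-0.4)·(-0.4) + (-0.4)·(-0.4) + (-0.4)·(-0.4) + (3.6)·(3.6) + (-2.4)·(-2.4)) / 4 = 19.2/4 = 4.8
  Sample standard deviations s_i = √(s[i,i]):
  s(X_1) = √(8.2) = 2.8636
  s(X_2) = √(9.3) = 3.0496
  s(X_3) = √(4.8) = 2.1909

Step 3 — r_{ij} = s_{ij} / (s_i · s_j):
  r[X_1,X_1] = 1 (diagonal).
  r[X_1,X_2] = 3.65 / (2.8636 · 3.0496) = 3.65 / 8.7327 = 0.418
  r[X_1,X_3] = -4.9 / (2.8636 · 2.1909) = -4.9 / 6.2738 = -0.781
  r[X_2,X_2] = 1 (diagonal).
  r[X_2,X_3] = -3.8 / (3.0496 · 2.1909) = -3.8 / 6.6813 = -0.5688
  r[X_3,X_3] = 1 (diagonal).

R is symmetric with unit diagonal. Assembling:

R = [[1, 0.418, -0.781],
 [0.418, 1, -0.5688],
 [-0.781, -0.5688, 1]]


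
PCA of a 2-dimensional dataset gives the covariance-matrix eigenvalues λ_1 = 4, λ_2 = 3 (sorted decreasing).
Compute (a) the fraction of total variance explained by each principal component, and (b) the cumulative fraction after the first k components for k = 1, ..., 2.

Step 1 — total variance = trace(Sigma) = Σ λ_i = 4 + 3 = 7.

Step 2 — fraction explained by component i = λ_i / Σ λ:
  PC1: 4/7 = 0.5714
  PC2: 3/7 = 0.4286

Step 3 — cumulative fraction after k components = (λ_1 + ... + λ_k) / Σ λ:
  k = 1: 4/7 = 0.5714
  k = 2: (4 + 3)/7 = 7/7 = 1

Summary (fraction, with percent):

explained: PC1 0.5714 (57.14%), PC2 0.4286 (42.86%);  cumulative: 0.5714, 1


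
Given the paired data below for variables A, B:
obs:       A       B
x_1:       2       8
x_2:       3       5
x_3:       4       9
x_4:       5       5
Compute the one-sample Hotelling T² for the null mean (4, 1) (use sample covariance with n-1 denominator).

Step 1 — sample mean vector:
  mean(A) = (2 + 3 + 4 + 5) / 4 = 14/4 = 3.5
  mean(B) = (8 + 5 + 9 + 5) / 4 = 27/4 = 6.75
  x̄ = (3.5, 6.75),  deviation x̄ - mu_0 = (3.5, 6.75) - (4, 1) = (-0.5, 5.75).

Step 2 — sample covariance matrix, S[i,j] = (1/(n-1)) · Σ_k (x_{k,i} - mean_i) · (x_{k,j} - mean_j), divisor n-1 = 3:
  S[A,A] = ((-1.5)·(-1.5) + (-0.5)·(-0.5) + (0.5)·(0.5) + (1.5)·(1.5)) / 3 = 5/3 = 1.6667
  S[A,B] = ((-1.5)·(1.25) + (-0.5)·(-1.75) + (0.5)·(2.25) + (1.5)·(-1.75)) / 3 = -2.5/3 = -0.8333
  S[B,B] = ((1.25)·(1.25) + (-1.75)·(-1.75) + (2.25)·(2.25) + (-1.75)·(-1.75)) / 3 = 12.75/3 = 4.25
  S = [[1.6667, -0.8333],
 [-0.8333, 4.25]].

Step 3 — invert S. det(S) = 1.6667·4.25 - (-0.8333)² = 6.3889.
  S^{-1} = (1/det) · [[d, -b], [-b, a]] = [[0.6652, 0.1304],
 [0.1304, 0.2609]].

Step 4 — quadratic form (x̄ - mu_0)^T · S^{-1} · (x̄ - mu_0):
  S^{-1} · (x̄ - mu_0) = (0.4174, 1.4348),
  (x̄ - mu_0)^T · [...] = (-0.5)·(0.4174) + (5.75)·(1.4348) = 8.0413.

Step 5 — scale by n: T² = 4 · 8.0413 = 32.1652.

T² ≈ 32.1652


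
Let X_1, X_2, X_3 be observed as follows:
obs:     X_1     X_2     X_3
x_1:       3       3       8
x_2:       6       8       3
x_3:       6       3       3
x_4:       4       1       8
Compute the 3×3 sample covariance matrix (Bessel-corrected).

Step 1 — column means:
  mean(X_1) = (3 + 6 + 6 + 4) / 4 = 19/4 = 4.75
  mean(X_2) = (3 + 8 + 3 + 1) / 4 = 15/4 = 3.75
  mean(X_3) = (8 + 3 + 3 + 8) / 4 = 22/4 = 5.5

Step 2 — sample covariance S[i,j] = (1/(n-1)) · Σ_k (x_{k,i} - mean_i) · (x_{k,j} - mean_j), with n-1 = 3.
  S[X_1,X_1] = ((-1.75)·(-1.75) + (1.25)·(1.25) + (1.25)·(1.25) + (-0.75)·(-0.75)) / 3 = 6.75/3 = 2.25
  S[X_1,X_2] = ((-1.75)·(-0.75) + (1.25)·(4.25) + (1.25)·(-0.75) + (-0.75)·(-2.75)) / 3 = 7.75/3 = 2.5833
  S[X_1,X_3] = ((-1.75)·(2.5) + (1.25)·(-2.5) + (1.25)·(-2.5) + (-0.75)·(2.5)) / 3 = -12.5/3 = -4.1667
  S[X_2,X_2] = ((-0.75)·(-0.75) + (4.25)·(4.25) + (-0.75)·(-0.75) + (-2.75)·(-2.75)) / 3 = 26.75/3 = 8.9167
  S[X_2,X_3] = ((-0.75)·(2.5) + (4.25)·(-2.5) + (-0.75)·(-2.5) + (-2.75)·(2.5)) / 3 = -17.5/3 = -5.8333
  S[X_3,X_3] = ((2.5)·(2.5) + (-2.5)·(-2.5) + (-2.5)·(-2.5) + (2.5)·(2.5)) / 3 = 25/3 = 8.3333

S is symmetric (S[j,i] = S[i,j]). Assembling:

S = [[2.25, 2.5833, -4.1667],
 [2.5833, 8.9167, -5.8333],
 [-4.1667, -5.8333, 8.3333]]


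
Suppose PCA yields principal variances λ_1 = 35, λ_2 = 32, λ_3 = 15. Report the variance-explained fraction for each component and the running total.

Step 1 — total variance = trace(Sigma) = Σ λ_i = 35 + 32 + 15 = 82.

Step 2 — fraction explained by component i = λ_i / Σ λ:
  PC1: 35/82 = 0.4268
  PC2: 32/82 = 0.3902
  PC3: 15/82 = 0.1829

Step 3 — cumulative fraction after k components = (λ_1 + ... + λ_k) / Σ λ:
  k = 1: 35/82 = 0.4268
  k = 2: (35 + 32)/82 = 67/82 = 0.8171
  k = 3: (35 + 32 + 15)/82 = 82/82 = 1

Summary (fraction, with percent):

explained: PC1 0.4268 (42.68%), PC2 0.3902 (39.02%), PC3 0.1829 (18.29%);  cumulative: 0.4268, 0.8171, 1


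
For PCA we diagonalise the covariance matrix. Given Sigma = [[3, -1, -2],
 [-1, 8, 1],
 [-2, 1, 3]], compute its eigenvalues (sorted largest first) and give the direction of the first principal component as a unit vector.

Step 1 — characteristic polynomial p(λ) = det(λI - Sigma) = λ³ - tr·λ² + c_1·λ - det, where tr = trace, c_1 = sum of the principal 2×2 minors, det = det(Sigma):
  tr = 3 + 8 + 3 = 14,
  c_1 = (3·8 - (-1)²) + (3·3 - (-2)²) + (8·3 - (1)²) = 23 + 5 + 23 = 51,
  det = 3·(8·3 - (1)²) - (-1)·((-1)·3 - (1)·(-2)) + (-2)·((-1)·(1) - 8·(-2)) = 3·(23) - (-1)·(-1) + (-2)·(15) = 38.
  So p(λ) = λ³ - 14λ² + 51λ - 38.
Step 2 — look for an integer root (rational root theorem: any rational root is an integer divisor of 38). Testing λ = 1:
  p(1) = 1 - 14 + 51 - 38 = 0  ✓
  Dividing out (λ - 1): p(λ) = (λ - 1)(λ² - 13λ + 38).
Step 3 — remaining eigenvalues from the quadratic λ² - 13λ + 38 = 0:
  Δ = 13² - 4·38 = 169 - 152 = 17,  λ = (13 ± √17)/2 = (13 ± 4.1231)/2 ≈ 8.5616 or 4.4384.
  Sorted: λ_1 = 8.5616,  λ_2 = 4.4384,  λ_3 = 1  (check: sum = 14 = tr ✓).

Step 4 — unit eigenvector for λ_1 ≈ 8.5616: v spans the null space of (Sigma - λ_1 I), whose rows are
  r_1 = (-5.5616, -1, -2),  r_2 = (-1, -0.5616, 1),  r_3 = (-2, 1, -5.5616).
  v is orthogonal to every row, so take v ∝ r_1 × r_2 = ((-1)·(1) - (-2)·(-0.5616), (-2)·(-1) - (-5.5616)·(1), (-5.5616)·(-0.5616) - (-1)·(-1)) ≈ (-2.1231, 7.5616, 2.1231).
  Rescale (multiply by -1 so the first nonzero entry is positive): u = (2.1231, -7.5616, -2.1231).
  ||u|| = √((2.1231)² + (-7.5616)² + (-2.1231)²) = √(66.1922) ≈ 8.1359,  v_1 = u/||u|| ≈ (0.261, -0.9294, -0.261) (||v_1|| = 1).

λ_1 = 8.5616,  λ_2 = 4.4384,  λ_3 = 1;  v_1 ≈ (0.261, -0.9294, -0.261)


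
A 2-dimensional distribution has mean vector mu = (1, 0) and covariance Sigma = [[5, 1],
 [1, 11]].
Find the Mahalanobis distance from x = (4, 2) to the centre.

Step 1 — centre the observation: (x - mu) = (3, 2).

Step 2 — invert Sigma. det(Sigma) = 5·11 - (1)² = 54.
  Sigma^{-1} = (1/det) · [[d, -b], [-b, a]] = [[0.2037, -0.0185],
 [-0.0185, 0.0926]].

Step 3 — form the quadratic (x - mu)^T · Sigma^{-1} · (x - mu):
  Sigma^{-1} · (x - mu) = (0.5741, 0.1296).
  (x - mu)^T · [Sigma^{-1} · (x - mu)] = (3)·(0.5741) + (2)·(0.1296) = 1.9815.

Step 4 — take square root: d = √(1.9815) ≈ 1.4077.

d(x, mu) = √(1.9815) ≈ 1.4077


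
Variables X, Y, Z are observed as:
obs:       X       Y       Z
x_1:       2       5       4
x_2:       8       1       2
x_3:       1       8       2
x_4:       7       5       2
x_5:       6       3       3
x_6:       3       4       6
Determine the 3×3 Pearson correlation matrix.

Step 1 — column means:
  mean(X) = (2 + 8 + 1 + 7 + 6 + 3) / 6 = 27/6 = 4.5
  mean(Y) = (5 + 1 + 8 + 5 + 3 + 4) / 6 = 26/6 = 4.3333
  mean(Z) = (4 + 2 + 2 + 2 + 3 + 6) / 6 = 19/6 = 3.1667

Step 2 — sample variances and covariances s[i,j] = (1/(n-1)) · Σ_k (x_{k,i} - mean_i) · (x_{k,j} - mean_j), with n-1 = 5:
  s[X,X] = ((-2.5)·(-2.5) + (3.5)·(3.5) + (-3.5)·(-3.5) + (2.5)·(2.5) + (1.5)·(1.5) + (-1.5)·(-1.5)) / 5 = 41.5/5 = 8.3
  s[X,Y] = ((-2.5)·(0.6667) + (3.5)·(-3.3333) + (-3.5)·(3.6667) + (2.5)·(0.6667) + (1.5)·(-1.3333) + (-1.5)·(-0.3333)) / 5 = -26/5 = -5.2
  s[X,Z] = ((-2.5)·(0.8333) + (3.5)·(-1.1667) + (-3.5)·(-1.1667) + (2.5)·(-1.1667) + (1.5)·(-0.1667) + (-1.5)·(2.8333)) / 5 = -9.5/5 = -1.9
  s[Y,Y] = ((0.6667)·(0.6667) + (-3.3333)·(-3.3333) + (3.6667)·(3.6667) + (0.6667)·(0.6667) + (-1.3333)·(-1.3333) + (-0.3333)·(-0.3333)) / 5 = 27.3333/5 = 5.4667
  s[Y,Z] = ((0.6667)·(0.8333) + (-3.3333)·(-1.1667) + (3.6667)·(-1.1667) + (0.6667)·(-1.1667) + (-1.3333)·(-0.1667) + (-0.3333)·(2.8333)) / 5 = -1.3333/5 = -0.2667
  s[Z,Z] = ((0.8333)·(0.8333) + (-1.1667)·(-1.1667) + (-1.1667)·(-1.1667) + (-1.1667)·(-1.1667) + (-0.1667)·(-0.1667) + (2.8333)·(2.8333)) / 5 = 12.8333/5 = 2.5667
  Sample standard deviations s_i = √(s[i,i]):
  s(X) = √(8.3) = 2.881
  s(Y) = √(5.4667) = 2.3381
  s(Z) = √(2.5667) = 1.6021

Step 3 — r_{ij} = s_{ij} / (s_i · s_j):
  r[X,X] = 1 (diagonal).
  r[X,Y] = -5.2 / (2.881 · 2.3381) = -5.2 / 6.736 = -0.772
  r[X,Z] = -1.9 / (2.881 · 1.6021) = -1.9 / 4.6156 = -0.4117
  r[Y,Y] = 1 (diagonal).
  r[Y,Z] = -0.2667 / (2.3381 · 1.6021) = -0.2667 / 3.7458 = -0.0712
  r[Z,Z] = 1 (diagonal).

R is symmetric with unit diagonal. Assembling:

R = [[1, -0.772, -0.4117],
 [-0.772, 1, -0.0712],
 [-0.4117, -0.0712, 1]]


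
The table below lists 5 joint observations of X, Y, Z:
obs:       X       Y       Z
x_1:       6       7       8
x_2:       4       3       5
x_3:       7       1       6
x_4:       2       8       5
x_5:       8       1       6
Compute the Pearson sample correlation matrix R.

Step 1 — column means:
  mean(X) = (6 + 4 + 7 + 2 + 8) / 5 = 27/5 = 5.4
  mean(Y) = (7 + 3 + 1 + 8 + 1) / 5 = 20/5 = 4
  mean(Z) = (8 + 5 + 6 + 5 + 6) / 5 = 30/5 = 6

Step 2 — sample variances and covariances s[i,j] = (1/(n-1)) · Σ_k (x_{k,i} - mean_i) · (x_{k,j} - mean_j), with n-1 = 4:
  s[X,X] = ((0.6)·(0.6) + (-1.4)·(-1.4) + (1.6)·(1.6) + (-3.4)·(-3.4) + (2.6)·(2.6)) / 4 = 23.2/4 = 5.8
  s[X,Y] = ((0.6)·(3) + (-1.4)·(-1) + (1.6)·(-3) + (-3.4)·(4) + (2.6)·(-3)) / 4 = -23/4 = -5.75
  s[X,Z] = ((0.6)·(2) + (-1.4)·(-1) + (1.6)·(0) + (-3.4)·(-1) + (2.6)·(0)) / 4 = 6/4 = 1.5
  s[Y,Y] = ((3)·(3) + (-1)·(-1) + (-3)·(-3) + (4)·(4) + (-3)·(-3)) / 4 = 44/4 = 11
  s[Y,Z] = ((3)·(2) + (-1)·(-1) + (-3)·(0) + (4)·(-1) + (-3)·(0)) / 4 = 3/4 = 0.75
  s[Z,Z] = ((2)·(2) + (-1)·(-1) + (0)·(0) + (-1)·(-1) + (0)·(0)) / 4 = 6/4 = 1.5
  Sample standard deviations s_i = √(s[i,i]):
  s(X) = √(5.8) = 2.4083
  s(Y) = √(11) = 3.3166
  s(Z) = √(1.5) = 1.2247

Step 3 — r_{ij} = s_{ij} / (s_i · s_j):
  r[X,X] = 1 (diagonal).
  r[X,Y] = -5.75 / (2.4083 · 3.3166) = -5.75 / 7.9875 = -0.7199
  r[X,Z] = 1.5 / (2.4083 · 1.2247) = 1.5 / 2.9496 = 0.5085
  r[Y,Y] = 1 (diagonal).
  r[Y,Z] = 0.75 / (3.3166 · 1.2247) = 0.75 / 4.062 = 0.1846
  r[Z,Z] = 1 (diagonal).

R is symmetric with unit diagonal. Assembling:

R = [[1, -0.7199, 0.5085],
 [-0.7199, 1, 0.1846],
 [0.5085, 0.1846, 1]]


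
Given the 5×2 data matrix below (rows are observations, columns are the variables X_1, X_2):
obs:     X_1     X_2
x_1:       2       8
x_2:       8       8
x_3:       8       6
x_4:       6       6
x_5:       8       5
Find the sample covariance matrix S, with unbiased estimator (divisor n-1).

Step 1 — column means:
  mean(X_1) = (2 + 8 + 8 + 6 + 8) / 5 = 32/5 = 6.4
  mean(X_2) = (8 + 8 + 6 + 6 + 5) / 5 = 33/5 = 6.6

Step 2 — sample covariance S[i,j] = (1/(n-1)) · Σ_k (x_{k,i} - mean_i) · (x_{k,j} - mean_j), with n-1 = 4.
  S[X_1,X_1] = ((-4.4)·(-4.4) + (1.6)·(1.6) + (1.6)·(1.6) + (-0.4)·(-0.4) + (1.6)·(1.6)) / 4 = 27.2/4 = 6.8
  S[X_1,X_2] = ((-4.4)·(1.4) + (1.6)·(1.4) + (1.6)·(-0.6) + (-0.4)·(-0.6) + (1.6)·(-1.6)) / 4 = -7.2/4 = -1.8
  S[X_2,X_2] = ((1.4)·(1.4) + (1.4)·(1.4) + (-0.6)·(-0.6) + (-0.6)·(-0.6) + (-1.6)·(-1.6)) / 4 = 7.2/4 = 1.8

S is symmetric (S[j,i] = S[i,j]). Assembling:

S = [[6.8, -1.8],
 [-1.8, 1.8]]


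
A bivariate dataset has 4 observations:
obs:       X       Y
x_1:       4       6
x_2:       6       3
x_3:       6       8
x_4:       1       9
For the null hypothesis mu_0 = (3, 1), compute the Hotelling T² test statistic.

Step 1 — sample mean vector:
  mean(X) = (4 + 6 + 6 + 1) / 4 = 17/4 = 4.25
  mean(Y) = (6 + 3 + 8 + 9) / 4 = 26/4 = 6.5
  x̄ = (4.25, 6.5),  deviation x̄ - mu_0 = (4.25, 6.5) - (3, 1) = (1.25, 5.5).

Step 2 — sample covariance matrix, S[i,j] = (1/(n-1)) · Σ_k (x_{k,i} - mean_i) · (x_{k,j} - mean_j), divisor n-1 = 3:
  S[X,X] = ((-0.25)·(-0.25) + (1.75)·(1.75) + (1.75)·(1.75) + (-3.25)·(-3.25)) / 3 = 16.75/3 = 5.5833
  S[X,Y] = ((-0.25)·(-0.5) + (1.75)·(-3.5) + (1.75)·(1.5) + (-3.25)·(2.5)) / 3 = -11.5/3 = -3.8333
  S[Y,Y] = ((-0.5)·(-0.5) + (-3.5)·(-3.5) + (1.5)·(1.5) + (2.5)·(2.5)) / 3 = 21/3 = 7
  S = [[5.5833, -3.8333],
 [-3.8333, 7]].

Step 3 — invert S. det(S) = 5.5833·7 - (-3.8333)² = 24.3889.
  S^{-1} = (1/det) · [[d, -b], [-b, a]] = [[0.287, 0.1572],
 [0.1572, 0.2289]].

Step 4 — quadratic form (x̄ - mu_0)^T · S^{-1} · (x̄ - mu_0):
  S^{-1} · (x̄ - mu_0) = (1.2232, 1.4556),
  (x̄ - mu_0)^T · [...] = (1.25)·(1.2232) + (5.5)·(1.4556) = 9.5347.

Step 5 — scale by n: T² = 4 · 9.5347 = 38.139.

T² ≈ 38.139


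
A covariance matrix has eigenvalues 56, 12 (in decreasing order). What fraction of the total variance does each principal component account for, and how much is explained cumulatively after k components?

Step 1 — total variance = trace(Sigma) = Σ λ_i = 56 + 12 = 68.

Step 2 — fraction explained by component i = λ_i / Σ λ:
  PC1: 56/68 = 0.8235
  PC2: 12/68 = 0.1765

Step 3 — cumulative fraction after k components = (λ_1 + ... + λ_k) / Σ λ:
  k = 1: 56/68 = 0.8235
  k = 2: (56 + 12)/68 = 68/68 = 1

Summary (fraction, with percent):

explained: PC1 0.8235 (82.35%), PC2 0.1765 (17.65%);  cumulative: 0.8235, 1


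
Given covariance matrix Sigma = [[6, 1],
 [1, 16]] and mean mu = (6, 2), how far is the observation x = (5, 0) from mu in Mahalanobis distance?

Step 1 — centre the observation: (x - mu) = (-1, -2).

Step 2 — invert Sigma. det(Sigma) = 6·16 - (1)² = 95.
  Sigma^{-1} = (1/det) · [[d, -b], [-b, a]] = [[0.1684, -0.0105],
 [-0.0105, 0.0632]].

Step 3 — form the quadratic (x - mu)^T · Sigma^{-1} · (x - mu):
  Sigma^{-1} · (x - mu) = (-0.1474, -0.1158).
  (x - mu)^T · [Sigma^{-1} · (x - mu)] = (-1)·(-0.1474) + (-2)·(-0.1158) = 0.3789.

Step 4 — take square root: d = √(0.3789) ≈ 0.6156.

d(x, mu) = √(0.3789) ≈ 0.6156


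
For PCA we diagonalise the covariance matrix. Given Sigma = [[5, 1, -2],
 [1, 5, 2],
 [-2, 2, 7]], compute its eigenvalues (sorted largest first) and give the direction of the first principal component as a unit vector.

Step 1 — characteristic polynomial p(λ) = det(λI - Sigma) = λ³ - tr·λ² + c_1·λ - det, where tr = trace, c_1 = sum of the principal 2×2 minors, det = det(Sigma):
  tr = 5 + 5 + 7 = 17,
  c_1 = (5·5 - (1)²) + (5·7 - (-2)²) + (5·7 - (2)²) = 24 + 31 + 31 = 86,
  det = 5·(5·7 - (2)²) - (1)·((1)·7 - (2)·(-2)) + (-2)·((1)·(2) - 5·(-2)) = 5·(31) - (1)·(11) + (-2)·(12) = 120.
  So p(λ) = λ³ - 17λ² + 86λ - 120.
Step 2 — look for an integer root (rational root theorem: any rational root is an integer divisor of 120). Testing λ = 6:
  p(6) = 216 - 612 + 516 - 120 = 0  ✓
  Dividing out (λ - 6): p(λ) = (λ - 6)(λ² - 11λ + 20).
Step 3 — remaining eigenvalues from the quadratic λ² - 11λ + 20 = 0:
  Δ = 11² - 4·20 = 121 - 80 = 41,  λ = (11 ± √41)/2 = (11 ± 6.4031)/2 ≈ 8.7016 or 2.2984.
  Sorted: λ_1 = 8.7016,  λ_2 = 6,  λ_3 = 2.2984  (check: sum = 17 = tr ✓).

Step 4 — unit eigenvector for λ_1 ≈ 8.7016: v spans the null space of (Sigma - λ_1 I), whose rows are
  r_1 = (-3.7016, 1, -2),  r_2 = (1, -3.7016, 2),  r_3 = (-2, 2, -1.7016).
  v is orthogonal to every row, so take v ∝ r_1 × r_2 = ((1)·(2) - (-2)·(-3.7016), (-2)·(1) - (-3.7016)·(2), (-3.7016)·(-3.7016) - (1)·(1)) ≈ (-5.4031, 5.4031, 12.7016).
  Rescale (multiply by -1 so the first nonzero entry is positive): u = (5.4031, -5.4031, -12.7016).
  ||u|| = √((5.4031)² + (-5.4031)² + (-12.7016)²) = √(219.7172) ≈ 14.8229,  v_1 = u/||u|| ≈ (0.3645, -0.3645, -0.8569) (||v_1|| = 1).

λ_1 = 8.7016,  λ_2 = 6,  λ_3 = 2.2984;  v_1 ≈ (0.3645, -0.3645, -0.8569)


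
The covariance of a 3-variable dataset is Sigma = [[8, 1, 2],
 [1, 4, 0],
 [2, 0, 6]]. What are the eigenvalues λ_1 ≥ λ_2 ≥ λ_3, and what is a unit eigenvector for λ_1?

Step 1 — characteristic polynomial p(λ) = det(λI - Sigma) = λ³ - tr·λ² + c_1·λ - det, where tr = trace, c_1 = sum of the principal 2×2 minors, det = det(Sigma):
  tr = 8 + 4 + 6 = 18,
  c_1 = (8·4 - (1)²) + (8·6 - (2)²) + (4·6 - (0)²) = 31 + 44 + 24 = 99,
  det = 8·(4·6 - (0)²) - (1)·((1)·6 - (0)·(2)) + (2)·((1)·(0) - 4·(2)) = 8·(24) - (1)·(6) + (2)·(-8) = 170.
  So p(λ) = λ³ - 18λ² + 99λ - 170.
Step 2 — look for an integer root (rational root theorem: any rational root is an integer divisor of 170). Testing λ = 5:
  p(5) = 125 - 450 + 495 - 170 = 0  ✓
  Dividing out (λ - 5): p(λ) = (λ - 5)(λ² - 13λ + 34).
Step 3 — remaining eigenvalues from the quadratic λ² - 13λ + 34 = 0:
  Δ = 13² - 4·34 = 169 - 136 = 33,  λ = (13 ± √33)/2 = (13 ± 5.7446)/2 ≈ 9.3723 or 3.6277.
  Sorted: λ_1 = 9.3723,  λ_2 = 5,  λ_3 = 3.6277  (check: sum = 18 = tr ✓).

Step 4 — unit eigenvector for λ_1 ≈ 9.3723: v spans the null space of (Sigma - λ_1 I), whose rows are
  r_1 = (-1.3723, 1, 2),  r_2 = (1, -5.3723, 0),  r_3 = (2, 0, -3.3723).
  v is orthogonal to every row, so take v ∝ r_1 × r_2 = ((1)·(0) - (2)·(-5.3723), (2)·(1) - (-1.3723)·(0), (-1.3723)·(-5.3723) - (1)·(1)) ≈ (10.7446, 2, 6.3723).
  Let u = (10.7446, 2, 6.3723).
  ||u|| = √((10.7446)² + (2)² + (6.3723)²) = √(160.0516) ≈ 12.6511,  v_1 = u/||u|| ≈ (0.8493, 0.1581, 0.5037) (||v_1|| = 1).

λ_1 = 9.3723,  λ_2 = 5,  λ_3 = 3.6277;  v_1 ≈ (0.8493, 0.1581, 0.5037)


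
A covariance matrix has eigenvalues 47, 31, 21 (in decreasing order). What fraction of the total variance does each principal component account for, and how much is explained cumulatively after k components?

Step 1 — total variance = trace(Sigma) = Σ λ_i = 47 + 31 + 21 = 99.

Step 2 — fraction explained by component i = λ_i / Σ λ:
  PC1: 47/99 = 0.4747
  PC2: 31/99 = 0.3131
  PC3: 21/99 = 0.2121

Step 3 — cumulative fraction after k components = (λ_1 + ... + λ_k) / Σ λ:
  k = 1: 47/99 = 0.4747
  k = 2: (47 + 31)/99 = 78/99 = 0.7879
  k = 3: (47 + 31 + 21)/99 = 99/99 = 1

Summary (fraction, with percent):

explained: PC1 0.4747 (47.47%), PC2 0.3131 (31.31%), PC3 0.2121 (21.21%);  cumulative: 0.4747, 0.7879, 1


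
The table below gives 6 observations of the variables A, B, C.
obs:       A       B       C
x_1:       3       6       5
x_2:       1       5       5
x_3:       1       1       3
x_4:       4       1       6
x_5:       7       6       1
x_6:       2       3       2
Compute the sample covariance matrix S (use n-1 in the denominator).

Step 1 — column means:
  mean(A) = (3 + 1 + 1 + 4 + 7 + 2) / 6 = 18/6 = 3
  mean(B) = (6 + 5 + 1 + 1 + 6 + 3) / 6 = 22/6 = 3.6667
  mean(C) = (5 + 5 + 3 + 6 + 1 + 2) / 6 = 22/6 = 3.6667

Step 2 — sample covariance S[i,j] = (1/(n-1)) · Σ_k (x_{k,i} - mean_i) · (x_{k,j} - mean_j), with n-1 = 5.
  S[A,A] = ((0)·(0) + (-2)·(-2) + (-2)·(-2) + (1)·(1) + (4)·(4) + (-1)·(-1)) / 5 = 26/5 = 5.2
  S[A,B] = ((0)·(2.3333) + (-2)·(1.3333) + (-2)·(-2.6667) + (1)·(-2.6667) + (4)·(2.3333) + (-1)·(-0.6667)) / 5 = 10/5 = 2
  S[A,C] = ((0)·(1.3333) + (-2)·(1.3333) + (-2)·(-0.6667) + (1)·(2.3333) + (4)·(-2.6667) + (-1)·(-1.6667)) / 5 = -8/5 = -1.6
  S[B,B] = ((2.3333)·(2.3333) + (1.3333)·(1.3333) + (-2.6667)·(-2.6667) + (-2.6667)·(-2.6667) + (2.3333)·(2.3333) + (-0.6667)·(-0.6667)) / 5 = 27.3333/5 = 5.4667
  S[B,C] = ((2.3333)·(1.3333) + (1.3333)·(1.3333) + (-2.6667)·(-0.6667) + (-2.6667)·(2.3333) + (2.3333)·(-2.6667) + (-0.6667)·(-1.6667)) / 5 = -4.6667/5 = -0.9333
  S[C,C] = ((1.3333)·(1.3333) + (1.3333)·(1.3333) + (-0.6667)·(-0.6667) + (2.3333)·(2.3333) + (-2.6667)·(-2.6667) + (-1.6667)·(-1.6667)) / 5 = 19.3333/5 = 3.8667

S is symmetric (S[j,i] = S[i,j]). Assembling:

S = [[5.2, 2, -1.6],
 [2, 5.4667, -0.9333],
 [-1.6, -0.9333, 3.8667]]


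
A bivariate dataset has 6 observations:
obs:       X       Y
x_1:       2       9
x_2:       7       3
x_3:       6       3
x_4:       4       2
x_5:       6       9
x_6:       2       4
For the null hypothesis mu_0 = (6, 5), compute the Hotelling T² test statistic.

Step 1 — sample mean vector:
  mean(X) = (2 + 7 + 6 + 4 + 6 + 2) / 6 = 27/6 = 4.5
  mean(Y) = (9 + 3 + 3 + 2 + 9 + 4) / 6 = 30/6 = 5
  x̄ = (4.5, 5),  deviation x̄ - mu_0 = (4.5, 5) - (6, 5) = (-1.5, 0).

Step 2 — sample covariance matrix, S[i,j] = (1/(n-1)) · Σ_k (x_{k,i} - mean_i) · (x_{k,j} - mean_j), divisor n-1 = 5:
  S[X,X] = ((-2.5)·(-2.5) + (2.5)·(2.5) + (1.5)·(1.5) + (-0.5)·(-0.5) + (1.5)·(1.5) + (-2.5)·(-2.5)) / 5 = 23.5/5 = 4.7
  S[X,Y] = ((-2.5)·(4) + (2.5)·(-2) + (1.5)·(-2) + (-0.5)·(-3) + (1.5)·(4) + (-2.5)·(-1)) / 5 = -8/5 = -1.6
  S[Y,Y] = ((4)·(4) + (-2)·(-2) + (-2)·(-2) + (-3)·(-3) + (4)·(4) + (-1)·(-1)) / 5 = 50/5 = 10
  S = [[4.7, -1.6],
 [-1.6, 10]].

Step 3 — invert S. det(S) = 4.7·10 - (-1.6)² = 44.44.
  S^{-1} = (1/det) · [[d, -b], [-b, a]] = [[0.225, 0.036],
 [0.036, 0.1058]].

Step 4 — quadratic form (x̄ - mu_0)^T · S^{-1} · (x̄ - mu_0):
  S^{-1} · (x̄ - mu_0) = (-0.3375, -0.054),
  (x̄ - mu_0)^T · [...] = (-1.5)·(-0.3375) + (0)·(-0.054) = 0.5063.

Step 5 — scale by n: T² = 6 · 0.5063 = 3.0378.

T² ≈ 3.0378
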